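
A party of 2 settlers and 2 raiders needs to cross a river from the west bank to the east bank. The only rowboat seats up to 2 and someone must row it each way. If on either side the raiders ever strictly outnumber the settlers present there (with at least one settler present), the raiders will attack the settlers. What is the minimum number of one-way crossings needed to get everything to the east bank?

5

Counting alone: each trip to the east bank takes at most 2 across and each return brings at least 1 back, so after t trips out (and t−1 returns) at most 2t − (t−1) of the 4 are across; that first reaches 4 at t = 3, so at least 5 crossings are needed.
The plan below uses exactly 5 crossings, so it is optimal:
1. 2 raiders → the east bank.  (the west bank: 2S 0R; the east bank: 0S 2R)
2. 1 raider ← the west bank.  (the west bank: 2S 1R; the east bank: 0S 1R)
3. 2 settlers → the east bank.  (the west bank: 0S 1R; the east bank: 2S 1R)
4. 1 raider ← the west bank.  (the west bank: 0S 2R; the east bank: 2S 0R)
5. 2 raiders → the east bank.  (the west bank: 0S 0R; the east bank: 2S 2R)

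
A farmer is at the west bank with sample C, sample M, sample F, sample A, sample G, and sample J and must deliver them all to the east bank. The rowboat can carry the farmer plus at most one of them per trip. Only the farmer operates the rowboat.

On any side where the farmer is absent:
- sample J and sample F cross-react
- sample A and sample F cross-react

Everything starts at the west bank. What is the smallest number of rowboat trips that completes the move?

13

Counting alone: the farmer can take at most 1 across per trip to the east bank, so moving all 6 needs at least 6 loaded trips out, with a return between consecutive ones — at least 11 crossings.
The safety rule pushes this higher. Following every safe sequence of crossings, the most of the 6 that can be at the east bank as the rowboat arrives there on crossing 11 is 5 — never all 6.
So no plan with fewer than 13 crossings exists, and this one achieves 13:
1. Farmer goes to the east bank with sample F.  [the west bank: sample A, sample C, sample G, sample J, sample M | the east bank: sample F]
2. Farmer goes back to the west bank alone.  [the west bank: sample A, sample C, sample G, sample J, sample M | the east bank: sample F]
3. Farmer goes to the east bank with sample C.  [the west bank: sample A, sample G, sample J, sample M | the east bank: sample C, sample F]
4. Farmer goes back to the west bank alone.  [the west bank: sample A, sample G, sample J, sample M | the east bank: sample C, sample F]
5. Farmer goes to the east bank with sample M.  [the west bank: sample A, sample G, sample J | the east bank: sample C, sample F, sample M]
6. Farmer goes back to the west bank alone.  [the west bank: sample A, sample G, sample J | the east bank: sample C, sample F, sample M]
7. Farmer goes to the east bank with sample A.  [the west bank: sample G, sample J | the east bank: sample A, sample C, sample F, sample M]
8. Farmer goes back to the west bank with sample F.  [the west bank: sample F, sample G, sample J | the east bank: sample A, sample C, sample M]
9. Farmer goes to the east bank with sample J.  [the west bank: sample F, sample G | the east bank: sample A, sample C, sample J, sample M]
10. Farmer goes back to the west bank alone.  [the west bank: sample F, sample G | the east bank: sample A, sample C, sample J, sample M]
11. Farmer goes to the east bank with sample G.  [the west bank: sample F | the east bank: sample A, sample C, sample G, sample J, sample M]
12. Farmer goes back to the west bank alone.  [the west bank: sample F | the east bank: sample A, sample C, sample G, sample J, sample M]
13. Farmer goes to the east bank with sample F.  [the west bank: — | the east bank: sample A, sample C, sample F, sample G, sample J, sample M]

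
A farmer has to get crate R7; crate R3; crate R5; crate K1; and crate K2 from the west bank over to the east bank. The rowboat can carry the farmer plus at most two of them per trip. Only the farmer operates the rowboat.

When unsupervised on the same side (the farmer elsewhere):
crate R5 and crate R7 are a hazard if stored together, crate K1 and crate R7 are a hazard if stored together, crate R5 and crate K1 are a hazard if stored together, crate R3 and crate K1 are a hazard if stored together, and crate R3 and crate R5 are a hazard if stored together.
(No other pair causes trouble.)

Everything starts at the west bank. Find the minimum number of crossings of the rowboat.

7

Counting alone: the farmer can take at most 2 across per trip to the east bank, so moving all 5 needs at least 3 loaded trips out, with a return between consecutive ones — at least 5 crossings.
The safety rule pushes this higher. Following every safe sequence of crossings, the most of the 5 that can be at the east bank as the rowboat arrives there on crossing 5 is 4 — never all 5.
So no plan with fewer than 7 crossings exists, and this one achieves 7:
1. Farmer goes to the east bank with crate K1 and crate R5.
2. Farmer goes back to the west bank with crate R5.
3. Farmer goes to the east bank with crate R3 and crate R7.
4. Farmer goes back to the west bank with crate K1.
5. Farmer goes to the east bank with crate K2 and crate R5.
6. Farmer goes back to the west bank with crate R5.
7. Farmer goes to the east bank with crate K1 and crate R5.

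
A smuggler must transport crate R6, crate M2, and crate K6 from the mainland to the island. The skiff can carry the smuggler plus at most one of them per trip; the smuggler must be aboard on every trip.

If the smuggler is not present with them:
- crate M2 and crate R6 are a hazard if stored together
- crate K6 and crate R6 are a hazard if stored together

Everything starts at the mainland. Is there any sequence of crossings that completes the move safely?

Yes

1. Smuggler goes to the island with crate R6.
2. Smuggler goes back to the mainland alone.
3. Smuggler goes to the island with crate M2.
4. Smuggler goes back to the mainland with crate R6.
5. Smuggler goes to the island with crate K6.
6. Smuggler goes back to the mainland alone.
7. Smuggler goes to the island with crate R6.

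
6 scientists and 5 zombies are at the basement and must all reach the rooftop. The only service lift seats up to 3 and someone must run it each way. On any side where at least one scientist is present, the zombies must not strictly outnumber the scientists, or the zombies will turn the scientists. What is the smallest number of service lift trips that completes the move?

9

Counting alone: each trip to the rooftop takes at most 3 across and each return brings at least 1 back, so after t trips out (and t−1 returns) at most 3t − (t−1) of the 11 are across; that first reaches 11 at t = 5, so at least 9 crossings are needed.
The plan below uses exactly 9 crossings, so it is optimal:
1. 3 zombies → the rooftop.  (the basement: 6S 2Z; the rooftop: 0S 3Z)
2. 1 zombie ← the basement.  (the basement: 6S 3Z; the rooftop: 0S 2Z)
3. 3 scientists → the rooftop.  (the basement: 3S 3Z; the rooftop: 3S 2Z)
4. 1 scientist ← the basement.  (the basement: 4S 3Z; the rooftop: 2S 2Z)
5. 2 scientists and 1 zombie → the rooftop.  (the basement: 2S 2Z; the rooftop: 4S 3Z)
6. 1 scientist ← the basement.  (the basement: 3S 2Z; the rooftop: 3S 3Z)
7. 2 scientists and 1 zombie → the rooftop.  (the basement: 1S 1Z; the rooftop: 5S 4Z)
8. 1 scientist ← the basement.  (the basement: 2S 1Z; the rooftop: 4S 4Z)
9. 2 scientists and 1 zombie → the rooftop.  (the basement: 0S 0Z; the rooftop: 6S 5Z)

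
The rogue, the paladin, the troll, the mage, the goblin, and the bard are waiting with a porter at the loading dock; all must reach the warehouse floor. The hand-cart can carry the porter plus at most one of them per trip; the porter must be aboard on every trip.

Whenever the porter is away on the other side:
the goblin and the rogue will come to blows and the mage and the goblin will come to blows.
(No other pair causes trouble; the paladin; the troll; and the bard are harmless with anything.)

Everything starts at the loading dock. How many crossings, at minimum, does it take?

13

Counting alone: the porter can take at most 1 across per trip to the warehouse floor, so moving all 6 needs at least 6 loaded trips out, with a return between consecutive ones — at least 11 crossings.
The safety rule pushes this higher. Following every safe sequence of crossings, the most of the 6 that can be at the warehouse floor as the hand-cart arrives there on crossing 11 is 5 — never all 6.
So no plan with fewer than 13 crossings exists, and this one achieves 13:
1. Porter goes to the warehouse floor with the goblin.  [the loading dock: the bard, the mage, the paladin, the rogue, the troll | the warehouse floor: the goblin]
2. Porter goes back to the loading dock alone.  [the loading dock: the bard, the mage, the paladin, the rogue, the troll | the warehouse floor: the goblin]
3. Porter goes to the warehouse floor with the rogue.  [the loading dock: the bard, the mage, the paladin, the troll | the warehouse floor: the goblin, the rogue]
4. Porter goes back to the loading dock with the goblin.  [the loading dock: the bard, the goblin, the mage, the paladin, the troll | the warehouse floor: the rogue]
5. Porter goes to the warehouse floor with the mage.  [the loading dock: the bard, the goblin, the paladin, the troll | the warehouse floor: the mage, the rogue]
6. Porter goes back to the loading dock alone.  [the loading dock: the bard, the goblin, the paladin, the troll | the warehouse floor: the mage, the rogue]
7. Porter goes to the warehouse floor with the paladin.  [the loading dock: the bard, the goblin, the troll | the warehouse floor: the mage, the paladin, the rogue]
8. Porter goes back to the loading dock alone.  [the loading dock: the bard, the goblin, the troll | the warehouse floor: the mage, the paladin, the rogue]
9. Porter goes to the warehouse floor with the troll.  [the loading dock: the bard, the goblin | the warehouse floor: the mage, the paladin, the rogue, the troll]
10. Porter goes back to the loading dock alone.  [the loading dock: the bard, the goblin | the warehouse floor: the mage, the paladin, the rogue, the troll]
11. Porter goes to the warehouse floor with the bard.  [the loading dock: the goblin | the warehouse floor: the bard, the mage, the paladin, the rogue, the troll]
12. Porter goes back to the loading dock alone.  [the loading dock: the goblin | the warehouse floor: the bard, the mage, the paladin, the rogue, the troll]
13. Porter goes to the warehouse floor with the goblin.  [the loading dock: — | the warehouse floor: the bard, the goblin, the mage, the paladin, the rogue, the troll]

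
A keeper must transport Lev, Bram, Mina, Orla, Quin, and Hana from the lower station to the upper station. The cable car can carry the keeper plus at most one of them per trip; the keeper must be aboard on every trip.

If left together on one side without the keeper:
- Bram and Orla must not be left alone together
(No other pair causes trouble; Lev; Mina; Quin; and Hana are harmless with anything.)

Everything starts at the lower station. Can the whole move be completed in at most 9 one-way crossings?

Counting alone: the keeper can take at most 1 across per trip to the upper station, so moving all 6 needs at least 6 loaded trips out, with a return between consecutive ones — at least 11 crossings.
Since 9 < 11, 9 crossings cannot be enough. (The shortest complete plan in fact takes 11:)
1. Keeper goes to the upper station with Bram.
2. Keeper goes back to the lower station alone.
3. Keeper goes to the upper station with Lev.
4. Keeper goes back to the lower station alone.
5. Keeper goes to the upper station with Mina.
6. Keeper goes back to the lower station alone.
7. Keeper goes to the upper station with Quin.
8. Keeper goes back to the lower station alone.
9. Keeper goes to the upper station with Hana.
10. Keeper goes back to the lower station alone.
11. Keeper goes to the upper station with Orla.

No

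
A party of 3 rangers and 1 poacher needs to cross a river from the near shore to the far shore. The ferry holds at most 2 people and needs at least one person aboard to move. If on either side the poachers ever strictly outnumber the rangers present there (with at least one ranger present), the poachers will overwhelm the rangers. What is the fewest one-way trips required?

5

Counting alone: each trip to the far shore takes at most 2 across and each return brings at least 1 back, so after t trips out (and t−1 returns) at most 2t − (t−1) of the 4 are across; that first reaches 4 at t = 3, so at least 5 crossings are needed.
The plan below uses exactly 5 crossings, so it is optimal:
1. 1 ranger and 1 poacher → the far shore.  (the near shore: 2R 0P; the far shore: 1R 1P)
2. 1 poacher ← the near shore.  (the near shore: 2R 1P; the far shore: 1R 0P)
3. 1 ranger and 1 poacher → the far shore.  (the near shore: 1R 0P; the far shore: 2R 1P)
4. 1 poacher ← the near shore.  (the near shore: 1R 1P; the far shore: 2R 0P)
5. 1 ranger and 1 poacher → the far shore.  (the near shore: 0R 0P; the far shore: 3R 1P)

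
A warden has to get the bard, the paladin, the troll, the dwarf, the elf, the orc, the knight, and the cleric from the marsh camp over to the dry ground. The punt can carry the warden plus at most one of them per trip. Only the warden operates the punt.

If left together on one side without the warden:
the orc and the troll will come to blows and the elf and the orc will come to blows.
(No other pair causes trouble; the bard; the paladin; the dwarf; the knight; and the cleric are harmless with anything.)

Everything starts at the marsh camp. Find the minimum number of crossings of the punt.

Counting alone: the warden can take at most 1 across per trip to the dry ground, so moving all 8 needs at least 8 loaded trips out, with a return between consecutive ones — at least 15 crossings.
The safety rule pushes this higher. Following every safe sequence of crossings, the most of the 8 that can be at the dry ground as the punt arrives there on crossing 15 is 7 — never all 8.
So no plan with fewer than 17 crossings exists, and this one achieves 17:
1. Warden goes to the dry ground with the orc.
2. Warden goes back to the marsh camp alone.
3. Warden goes to the dry ground with the bard.
4. Warden goes back to the marsh camp alone.
5. Warden goes to the dry ground with the paladin.
6. Warden goes back to the marsh camp alone.
7. Warden goes to the dry ground with the troll.
8. Warden goes back to the marsh camp with the orc.
9. Warden goes to the dry ground with the elf.
10. Warden goes back to the marsh camp alone.
11. Warden goes to the dry ground with the dwarf.
12. Warden goes back to the marsh camp alone.
13. Warden goes to the dry ground with the knight.
14. Warden goes back to the marsh camp alone.
15. Warden goes to the dry ground with the cleric.
16. Warden goes back to the marsh camp alone.
17. Warden goes to the dry ground with the orc.

17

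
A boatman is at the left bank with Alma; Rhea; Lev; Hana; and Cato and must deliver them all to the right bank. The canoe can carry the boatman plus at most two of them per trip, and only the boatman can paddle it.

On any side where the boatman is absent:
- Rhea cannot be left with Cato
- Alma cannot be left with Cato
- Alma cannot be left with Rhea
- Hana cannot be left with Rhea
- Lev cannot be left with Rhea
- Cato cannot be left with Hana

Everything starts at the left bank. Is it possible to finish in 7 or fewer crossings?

Yes

Yes — this plan uses 7 crossings (≤ 7):
1. Boatman goes to the right bank with Cato and Rhea.
2. Boatman goes back to the left bank with Rhea.
3. Boatman goes to the right bank with Lev and Rhea.
4. Boatman goes back to the left bank with Rhea.
5. Boatman goes to the right bank with Alma and Hana.
6. Boatman goes back to the left bank with Cato.
7. Boatman goes to the right bank with Cato and Rhea.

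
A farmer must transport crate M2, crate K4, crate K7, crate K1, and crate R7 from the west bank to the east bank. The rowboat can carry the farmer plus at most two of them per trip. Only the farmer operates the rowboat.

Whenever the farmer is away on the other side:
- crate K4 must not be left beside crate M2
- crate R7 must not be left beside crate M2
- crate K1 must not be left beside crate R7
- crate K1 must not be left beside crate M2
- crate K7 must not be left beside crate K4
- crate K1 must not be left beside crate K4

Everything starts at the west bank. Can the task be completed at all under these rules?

Whatever the first load, the items left behind include a forbidden pair without the farmer. No opening move is safe, so no plan exists.

No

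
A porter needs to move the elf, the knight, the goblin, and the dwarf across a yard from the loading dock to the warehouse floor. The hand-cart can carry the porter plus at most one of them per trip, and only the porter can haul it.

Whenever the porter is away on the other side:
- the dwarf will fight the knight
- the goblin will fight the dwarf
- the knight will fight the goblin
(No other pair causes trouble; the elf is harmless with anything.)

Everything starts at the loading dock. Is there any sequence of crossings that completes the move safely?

Whatever the first load, the items left behind include a forbidden pair without the porter. No opening move is safe, so no plan exists.

No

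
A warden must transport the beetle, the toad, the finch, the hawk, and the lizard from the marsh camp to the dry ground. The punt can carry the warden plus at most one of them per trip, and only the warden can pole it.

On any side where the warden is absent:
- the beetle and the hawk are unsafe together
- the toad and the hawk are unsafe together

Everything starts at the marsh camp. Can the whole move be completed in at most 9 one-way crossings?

No

Counting alone: the warden can take at most 1 across per trip to the dry ground, so moving all 5 needs at least 5 loaded trips out, with a return between consecutive ones — at least 9 crossings.
The safety rule pushes this higher. Following every safe sequence of crossings, the most of the 5 that can be at the dry ground as the punt arrives there on crossing 9 is 4 — never all 5.
So the move cannot be finished within 9 crossings. (The shortest complete plan takes 11:)
1. Warden goes to the dry ground with the hawk.
2. Warden goes back to the marsh camp alone.
3. Warden goes to the dry ground with the beetle.
4. Warden goes back to the marsh camp with the hawk.
5. Warden goes to the dry ground with the toad.
6. Warden goes back to the marsh camp alone.
7. Warden goes to the dry ground with the finch.
8. Warden goes back to the marsh camp alone.
9. Warden goes to the dry ground with the lizard.
10. Warden goes back to the marsh camp alone.
11. Warden goes to the dry ground with the hawk.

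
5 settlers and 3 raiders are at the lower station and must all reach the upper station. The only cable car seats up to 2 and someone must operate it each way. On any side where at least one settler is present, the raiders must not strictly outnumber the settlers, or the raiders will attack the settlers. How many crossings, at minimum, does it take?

Counting alone: each trip to the upper station takes at most 2 across and each return brings at least 1 back, so after t trips out (and t−1 returns) at most 2t − (t−1) of the 8 are across; that first reaches 8 at t = 7, so at least 13 crossings are needed.
The plan below uses exactly 13 crossings, so it is optimal:
1. 2 raiders → the upper station.  (the lower station: 5S 1R; the upper station: 0S 2R)
2. 1 raider ← the lower station.  (the lower station: 5S 2R; the upper station: 0S 1R)
3. 2 raiders → the upper station.  (the lower station: 5S 0R; the upper station: 0S 3R)
4. 1 raider ← the lower station.  (the lower station: 5S 1R; the upper station: 0S 2R)
5. 2 settlers → the upper station.  (the lower station: 3S 1R; the upper station: 2S 2R)
6. 1 raider ← the lower station.  (the lower station: 3S 2R; the upper station: 2S 1R)
7. 1 settler and 1 raider → the upper station.  (the lower station: 2S 1R; the upper station: 3S 2R)
8. 1 raider ← the lower station.  (the lower station: 2S 2R; the upper station: 3S 1R)
9. 2 raiders → the upper station.  (the lower station: 2S 0R; the upper station: 3S 3R)
10. 1 raider ← the lower station.  (the lower station: 2S 1R; the upper station: 3S 2R)
11. 1 settler and 1 raider → the upper station.  (the lower station: 1S 0R; the upper station: 4S 3R)
12. 1 raider ← the lower station.  (the lower station: 1S 1R; the upper station: 4S 2R)
13. 1 settler and 1 raider → the upper station.  (the lower station: 0S 0R; the upper station: 5S 3R)

13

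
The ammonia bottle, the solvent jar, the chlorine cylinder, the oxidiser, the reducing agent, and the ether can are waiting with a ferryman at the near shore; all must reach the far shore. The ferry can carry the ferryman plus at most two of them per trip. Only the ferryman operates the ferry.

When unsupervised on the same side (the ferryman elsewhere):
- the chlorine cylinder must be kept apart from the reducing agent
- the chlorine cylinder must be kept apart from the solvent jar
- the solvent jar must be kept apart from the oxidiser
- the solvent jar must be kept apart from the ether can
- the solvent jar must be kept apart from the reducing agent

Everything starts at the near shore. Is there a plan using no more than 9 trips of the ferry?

Yes

Yes — this plan uses 9 crossings (≤ 9):
1. Ferryman goes to the far shore with the chlorine cylinder and the solvent jar.  [the near shore: the ammonia bottle, the ether can, the oxidiser, the reducing agent | the far shore: the chlorine cylinder, the solvent jar]
2. Ferryman goes back to the near shore with the solvent jar.  [the near shore: the ammonia bottle, the ether can, the oxidiser, the reducing agent, the solvent jar | the far shore: the chlorine cylinder]
3. Ferryman goes to the far shore with the ammonia bottle and the solvent jar.  [the near shore: the ether can, the oxidiser, the reducing agent | the far shore: the ammonia bottle, the chlorine cylinder, the solvent jar]
4. Ferryman goes back to the near shore with the solvent jar.  [the near shore: the ether can, the oxidiser, the reducing agent, the solvent jar | the far shore: the ammonia bottle, the chlorine cylinder]
5. Ferryman goes to the far shore with the oxidiser and the solvent jar.  [the near shore: the ether can, the reducing agent | the far shore: the ammonia bottle, the chlorine cylinder, the oxidiser, the solvent jar]
6. Ferryman goes back to the near shore with the solvent jar.  [the near shore: the ether can, the reducing agent, the solvent jar | the far shore: the ammonia bottle, the chlorine cylinder, the oxidiser]
7. Ferryman goes to the far shore with the ether can and the solvent jar.  [the near shore: the reducing agent | the far shore: the ammonia bottle, the chlorine cylinder, the ether can, the oxidiser, the solvent jar]
8. Ferryman goes back to the near shore with the solvent jar.  [the near shore: the reducing agent, the solvent jar | the far shore: the ammonia bottle, the chlorine cylinder, the ether can, the oxidiser]
9. Ferryman goes to the far shore with the reducing agent and the solvent jar.  [the near shore: — | the far shore: the ammonia bottle, the chlorine cylinder, the ether can, the oxidiser, the reducing agent, the solvent jar]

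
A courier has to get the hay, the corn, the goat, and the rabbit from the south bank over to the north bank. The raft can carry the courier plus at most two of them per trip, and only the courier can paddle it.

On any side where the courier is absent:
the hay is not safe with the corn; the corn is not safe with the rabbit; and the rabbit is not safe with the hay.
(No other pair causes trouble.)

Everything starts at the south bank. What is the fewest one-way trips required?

5

Counting alone: the courier can take at most 2 across per trip to the north bank, so moving all 4 needs at least 2 loaded trips out, with a return between consecutive ones — at least 3 crossings.
The safety rule pushes this higher. Following every safe sequence of crossings, the most of the 4 that can be at the north bank as the raft arrives there on crossing 3 is 3 — never all 4.
So no plan with fewer than 5 crossings exists, and this one achieves 5:
1. Courier goes to the north bank with the corn and the hay.
2. Courier goes back to the south bank with the hay.
3. Courier goes to the north bank with the goat and the hay.
4. Courier goes back to the south bank with the hay.
5. Courier goes to the north bank with the hay and the rabbit.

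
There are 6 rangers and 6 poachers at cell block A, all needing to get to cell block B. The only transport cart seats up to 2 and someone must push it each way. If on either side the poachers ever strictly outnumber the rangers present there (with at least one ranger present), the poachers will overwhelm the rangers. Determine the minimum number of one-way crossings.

Following every safe sequence of crossings from the start, the most of the 12 that can be at cell block B as the transport cart arrives there on crossings 1, 3, 5, 7, 9 is 2, 3, 4, 5, 6 respectively; the best ever achieved is 6 of 12.
From crossing 11 on, no configuration arises that was not already reachable earlier: only 15 distinct safe configurations (who is on which side, and where the transport cart is) can ever be reached, none of them has everyone across, and every continuation just revisits them. They are: 0 rangers + 0 poachers across (transport cart back at the start); 0 rangers + 1 poacher across (transport cart there); 0 rangers + 1 poacher across (transport cart back at the start); 0 rangers + 2 poachers across (transport cart there); 0 rangers + 2 poachers across (transport cart back at the start); 0 rangers + 3 poachers across (transport cart there); 0 rangers + 3 poachers across (transport cart back at the start); 0 rangers + 4 poachers across (transport cart there); 0 rangers + 4 poachers across (transport cart back at the start); 0 rangers + 5 poachers across (transport cart there); 0 rangers + 5 poachers across (transport cart back at the start); 0 rangers + 6 poachers across (transport cart there); 1 ranger + 1 poacher across (transport cart there); 1 ranger + 1 poacher across (transport cart back at the start); 2 rangers + 2 poachers across (transport cart there). So no valid plan exists.

impossible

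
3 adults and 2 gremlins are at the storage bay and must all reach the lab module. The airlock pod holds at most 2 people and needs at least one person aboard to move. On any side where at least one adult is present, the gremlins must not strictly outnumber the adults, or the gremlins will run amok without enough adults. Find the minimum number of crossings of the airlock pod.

7

Counting alone: each trip to the lab module takes at most 2 across and each return brings at least 1 back, so after t trips out (and t−1 returns) at most 2t − (t−1) of the 5 are across; that first reaches 5 at t = 4, so at least 7 crossings are needed.
The plan below uses exactly 7 crossings, so it is optimal:
1. 2 gremlins → the lab module.  (the storage bay: 3A 0G; the lab module: 0A 2G)
2. 1 gremlin ← the storage bay.  (the storage bay: 3A 1G; the lab module: 0A 1G)
3. 2 adults → the lab module.  (the storage bay: 1A 1G; the lab module: 2A 1G)
4. 1 adult ← the storage bay.  (the storage bay: 2A 1G; the lab module: 1A 1G)
5. 1 adult and 1 gremlin → the lab module.  (the storage bay: 1A 0G; the lab module: 2A 2G)
6. 1 gremlin ← the storage bay.  (the storage bay: 1A 1G; the lab module: 2A 1G)
7. 1 adult and 1 gremlin → the lab module.  (the storage bay: 0A 0G; the lab module: 3A 2G)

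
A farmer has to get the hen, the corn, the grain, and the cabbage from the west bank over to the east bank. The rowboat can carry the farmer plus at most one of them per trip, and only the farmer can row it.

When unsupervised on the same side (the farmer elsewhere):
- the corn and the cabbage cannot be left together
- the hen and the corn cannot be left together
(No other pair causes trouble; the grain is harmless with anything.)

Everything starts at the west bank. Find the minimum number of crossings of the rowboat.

Counting alone: the farmer can take at most 1 across per trip to the east bank, so moving all 4 needs at least 4 loaded trips out, with a return between consecutive ones — at least 7 crossings.
The safety rule pushes this higher. Following every safe sequence of crossings, the most of the 4 that can be at the east bank as the rowboat arrives there on crossing 7 is 3 — never all 4.
So no plan with fewer than 9 crossings exists, and this one achieves 9:
1. Farmer goes to the east bank with the corn.
2. Farmer goes back to the west bank alone.
3. Farmer goes to the east bank with the hen.
4. Farmer goes back to the west bank with the corn.
5. Farmer goes to the east bank with the cabbage.
6. Farmer goes back to the west bank alone.
7. Farmer goes to the east bank with the grain.
8. Farmer goes back to the west bank alone.
9. Farmer goes to the east bank with the corn.

9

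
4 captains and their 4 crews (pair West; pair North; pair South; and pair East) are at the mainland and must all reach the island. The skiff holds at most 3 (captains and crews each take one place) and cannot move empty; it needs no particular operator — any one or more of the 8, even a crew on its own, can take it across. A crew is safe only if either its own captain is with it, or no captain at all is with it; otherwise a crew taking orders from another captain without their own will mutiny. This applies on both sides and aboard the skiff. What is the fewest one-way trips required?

Counting alone: each trip to the island takes at most 3 across and each return brings at least 1 back, so after t trips out (and t−1 returns) at most 3t − (t−1) of the 8 are across; that first reaches 8 at t = 4, so at least 7 crossings are needed.
The safety rule pushes this higher. Following every safe sequence of crossings, the most of the 8 that can be at the island as the skiff arrives there on crossing 7 is 7 — never all 8.
So no plan with fewer than 9 crossings exists, and this one achieves 9:
1. captain West and crew West cross → the island.
2. captain West crosses ← the mainland.
3. captain North, captain West, and crew North cross → the island.
4. captain West and crew West cross ← the mainland.
5. captain East, captain South, and captain West cross → the island.
6. crew North crosses ← the mainland.
7. crew North and crew West cross → the island.
8. crew West crosses ← the mainland.
9. crew East, crew South, and crew West cross → the island.

9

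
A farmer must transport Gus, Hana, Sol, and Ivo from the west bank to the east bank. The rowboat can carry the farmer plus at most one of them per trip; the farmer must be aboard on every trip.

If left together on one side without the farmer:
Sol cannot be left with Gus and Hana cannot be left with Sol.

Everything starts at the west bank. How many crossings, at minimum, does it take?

9

Counting alone: the farmer can take at most 1 across per trip to the east bank, so moving all 4 needs at least 4 loaded trips out, with a return between consecutive ones — at least 7 crossings.
The safety rule pushes this higher. Following every safe sequence of crossings, the most of the 4 that can be at the east bank as the rowboat arrives there on crossing 7 is 3 — never all 4.
So no plan with fewer than 9 crossings exists, and this one achieves 9:
1. Farmer goes to the east bank with Sol.
2. Farmer goes back to the west bank alone.
3. Farmer goes to the east bank with Gus.
4. Farmer goes back to the west bank with Sol.
5. Farmer goes to the east bank with Hana.
6. Farmer goes back to the west bank alone.
7. Farmer goes to the east bank with Ivo.
8. Farmer goes back to the west bank alone.
9. Farmer goes to the east bank with Sol.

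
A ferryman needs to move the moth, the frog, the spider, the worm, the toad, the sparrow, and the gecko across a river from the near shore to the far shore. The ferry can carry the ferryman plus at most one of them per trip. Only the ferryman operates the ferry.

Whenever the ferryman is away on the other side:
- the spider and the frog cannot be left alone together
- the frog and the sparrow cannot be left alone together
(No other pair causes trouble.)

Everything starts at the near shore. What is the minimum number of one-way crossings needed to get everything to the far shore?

15

Counting alone: the ferryman can take at most 1 across per trip to the far shore, so moving all 7 needs at least 7 loaded trips out, with a return between consecutive ones — at least 13 crossings.
The safety rule pushes this higher. Following every safe sequence of crossings, the most of the 7 that can be at the far shore as the ferry arrives there on crossing 13 is 6 — never all 7.
So no plan with fewer than 15 crossings exists, and this one achieves 15:
1. Ferryman goes to the far shore with the frog.
2. Ferryman goes back to the near shore alone.
3. Ferryman goes to the far shore with the moth.
4. Ferryman goes back to the near shore alone.
5. Ferryman goes to the far shore with the spider.
6. Ferryman goes back to the near shore with the frog.
7. Ferryman goes to the far shore with the sparrow.
8. Ferryman goes back to the near shore alone.
9. Ferryman goes to the far shore with the worm.
10. Ferryman goes back to the near shore alone.
11. Ferryman goes to the far shore with the toad.
12. Ferryman goes back to the near shore alone.
13. Ferryman goes to the far shore with the gecko.
14. Ferryman goes back to the near shore alone.
15. Ferryman goes to the far shore with the frog.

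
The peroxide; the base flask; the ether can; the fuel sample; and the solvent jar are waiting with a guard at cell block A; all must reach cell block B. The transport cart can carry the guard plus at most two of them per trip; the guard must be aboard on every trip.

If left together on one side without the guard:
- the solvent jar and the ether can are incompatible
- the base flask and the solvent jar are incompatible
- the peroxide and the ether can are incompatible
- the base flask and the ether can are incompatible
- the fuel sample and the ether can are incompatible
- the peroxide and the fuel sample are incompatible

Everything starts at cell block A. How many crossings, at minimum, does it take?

impossible

Whatever the first load, the items left behind include a forbidden pair without the guard. No opening move is safe, so no plan exists.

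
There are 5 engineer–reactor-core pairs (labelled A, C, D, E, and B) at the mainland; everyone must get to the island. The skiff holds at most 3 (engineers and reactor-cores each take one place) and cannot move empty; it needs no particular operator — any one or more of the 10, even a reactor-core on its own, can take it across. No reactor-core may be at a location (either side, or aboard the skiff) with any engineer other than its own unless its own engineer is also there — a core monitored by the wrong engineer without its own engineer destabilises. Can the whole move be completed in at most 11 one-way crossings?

Yes

Yes — this plan uses 11 crossings (≤ 11):
1. engineer A and reactor-core A cross → the island.
2. engineer A crosses ← the mainland.
3. reactor-core C, reactor-core D, and reactor-core E cross → the island.
4. reactor-core A crosses ← the mainland.
5. engineer C, engineer D, and engineer E cross → the island.
6. engineer C and reactor-core C cross ← the mainland.
7. engineer A, engineer B, and engineer C cross → the island.
8. reactor-core D crosses ← the mainland.
9. reactor-core A and reactor-core C cross → the island.
10. reactor-core A crosses ← the mainland.
11. reactor-core A, reactor-core B, and reactor-core D cross → the island.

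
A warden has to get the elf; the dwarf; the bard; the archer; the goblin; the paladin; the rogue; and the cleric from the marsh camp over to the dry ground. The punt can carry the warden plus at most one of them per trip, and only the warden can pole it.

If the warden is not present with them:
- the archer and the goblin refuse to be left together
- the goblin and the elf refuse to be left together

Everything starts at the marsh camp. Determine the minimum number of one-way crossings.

Counting alone: the warden can take at most 1 across per trip to the dry ground, so moving all 8 needs at least 8 loaded trips out, with a return between consecutive ones — at least 15 crossings.
The safety rule pushes this higher. Following every safe sequence of crossings, the most of the 8 that can be at the dry ground as the punt arrives there on crossing 15 is 7 — never all 8.
So no plan with fewer than 17 crossings exists, and this one achieves 17:
1. Warden goes to the dry ground with the goblin.
2. Warden goes back to the marsh camp alone.
3. Warden goes to the dry ground with the elf.
4. Warden goes back to the marsh camp with the goblin.
5. Warden goes to the dry ground with the archer.
6. Warden goes back to the marsh camp alone.
7. Warden goes to the dry ground with the dwarf.
8. Warden goes back to the marsh camp alone.
9. Warden goes to the dry ground with the bard.
10. Warden goes back to the marsh camp alone.
11. Warden goes to the dry ground with the paladin.
12. Warden goes back to the marsh camp alone.
13. Warden goes to the dry ground with the rogue.
14. Warden goes back to the marsh camp alone.
15. Warden goes to the dry ground with the cleric.
16. Warden goes back to the marsh camp alone.
17. Warden goes to the dry ground with the goblin.

17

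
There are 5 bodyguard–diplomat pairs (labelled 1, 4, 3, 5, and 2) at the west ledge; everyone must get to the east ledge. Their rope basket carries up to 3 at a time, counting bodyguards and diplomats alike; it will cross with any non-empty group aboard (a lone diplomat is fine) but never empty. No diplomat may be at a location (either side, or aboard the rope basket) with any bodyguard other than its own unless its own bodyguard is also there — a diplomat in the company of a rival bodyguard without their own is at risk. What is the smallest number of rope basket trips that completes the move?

11

Counting alone: each trip to the east ledge takes at most 3 across and each return brings at least 1 back, so after t trips out (and t−1 returns) at most 3t − (t−1) of the 10 are across; that first reaches 10 at t = 5, so at least 9 crossings are needed.
The safety rule pushes this higher. Following every safe sequence of crossings, the most of the 10 that can be at the east ledge as the rope basket arrives there on crossing 9 is 9 — never all 10.
So no plan with fewer than 11 crossings exists, and this one achieves 11:
1. bodyguard 1 and diplomat 1 cross → the east ledge.
2. bodyguard 1 crosses ← the west ledge.
3. diplomat 3, diplomat 4, and diplomat 5 cross → the east ledge.
4. diplomat 1 crosses ← the west ledge.
5. bodyguard 3, bodyguard 4, and bodyguard 5 cross → the east ledge.
6. bodyguard 4 and diplomat 4 cross ← the west ledge.
7. bodyguard 1, bodyguard 2, and bodyguard 4 cross → the east ledge.
8. diplomat 3 crosses ← the west ledge.
9. diplomat 1 and diplomat 4 cross → the east ledge.
10. diplomat 1 crosses ← the west ledge.
11. diplomat 1, diplomat 2, and diplomat 3 cross → the east ledge.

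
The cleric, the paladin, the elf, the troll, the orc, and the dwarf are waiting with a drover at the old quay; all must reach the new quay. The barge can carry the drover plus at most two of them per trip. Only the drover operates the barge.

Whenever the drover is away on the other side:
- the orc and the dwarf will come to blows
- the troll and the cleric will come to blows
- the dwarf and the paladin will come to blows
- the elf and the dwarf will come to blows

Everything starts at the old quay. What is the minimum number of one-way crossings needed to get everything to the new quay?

Counting alone: the drover can take at most 2 across per trip to the new quay, so moving all 6 needs at least 3 loaded trips out, with a return between consecutive ones — at least 5 crossings.
The safety rule pushes this higher. Following every safe sequence of crossings, the most of the 6 that can be at the new quay as the barge arrives there on crossing 5 is 5 — never all 6.
So no plan with fewer than 7 crossings exists, and this one achieves 7:
1. Drover goes to the new quay with the cleric and the dwarf.
2. Drover goes back to the old quay alone.
3. Drover goes to the new quay with the paladin.
4. Drover goes back to the old quay with the dwarf.
5. Drover goes to the new quay with the elf and the orc.
6. Drover goes back to the old quay alone.
7. Drover goes to the new quay with the dwarf and the troll.

7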